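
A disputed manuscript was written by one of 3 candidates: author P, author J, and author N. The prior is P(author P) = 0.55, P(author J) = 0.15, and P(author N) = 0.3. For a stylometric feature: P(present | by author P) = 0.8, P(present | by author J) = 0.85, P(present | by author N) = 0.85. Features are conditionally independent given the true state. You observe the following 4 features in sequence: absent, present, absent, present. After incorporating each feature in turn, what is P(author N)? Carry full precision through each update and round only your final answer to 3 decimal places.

0.228

After 'absent': normaliser = 0.2·0.5500 + 0.15·0.1500 + 0.15·0.3000; P(author P) ≈ 0.6197, P(author J) ≈ 0.1268, P(author N) ≈ 0.2535
After 'present': normaliser = 0.8·0.6197 + 0.85·0.1268 + 0.85·0.2535; P(author P) ≈ 0.6053, P(author J) ≈ 0.1316, P(author N) ≈ 0.2631
After 'absent': normaliser = 0.2·0.6053 + 0.15·0.1316 + 0.15·0.2631; P(author P) ≈ 0.6716, P(author J) ≈ 0.1095, P(author N) ≈ 0.2189
After 'present': normaliser = 0.8·0.6716 + 0.85·0.1095 + 0.85·0.2189; P(author P) ≈ 0.6581, P(author J) ≈ 0.1140, P(author N) ≈ 0.2279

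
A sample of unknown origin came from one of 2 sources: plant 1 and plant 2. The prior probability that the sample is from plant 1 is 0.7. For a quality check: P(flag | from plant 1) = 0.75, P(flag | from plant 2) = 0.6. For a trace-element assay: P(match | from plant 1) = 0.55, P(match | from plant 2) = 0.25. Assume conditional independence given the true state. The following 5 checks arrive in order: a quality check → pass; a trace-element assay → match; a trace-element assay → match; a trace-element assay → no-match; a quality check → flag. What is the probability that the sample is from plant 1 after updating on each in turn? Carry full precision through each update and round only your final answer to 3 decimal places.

0.841

After a quality check='pass': P(plant 1) = 0.25·0.7000 / (0.25·0.7000 + 0.4·0.3000) ≈ 0.5932
After a trace-element assay='match': P(plant 1) = 0.55·0.5932 / (0.55·0.5932 + 0.25·0.4068) ≈ 0.7624
After a trace-element assay='match': P(plant 1) = 0.55·0.7624 / (0.55·0.7624 + 0.25·0.2376) ≈ 0.8759
After a trace-element assay='no-match': P(plant 1) = 0.45·0.8759 / (0.45·0.8759 + 0.75·0.1241) ≈ 0.8090
After a quality check='flag': P(plant 1) = 0.75·0.8090 / (0.75·0.8090 + 0.6·0.1910) ≈ 0.8411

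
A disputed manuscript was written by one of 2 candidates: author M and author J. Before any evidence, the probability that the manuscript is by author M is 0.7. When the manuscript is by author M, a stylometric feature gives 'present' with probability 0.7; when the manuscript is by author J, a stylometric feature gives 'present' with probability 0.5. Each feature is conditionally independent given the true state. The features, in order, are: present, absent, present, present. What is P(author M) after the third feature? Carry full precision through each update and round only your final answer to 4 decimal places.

0.7329

After 'present': P(author M) = 0.7·0.7000 / (0.7·0.7000 + 0.5·0.3000) ≈ 0.7656
After 'absent': P(author M) = 0.3·0.7656 / (0.3·0.7656 + 0.5·0.2344) ≈ 0.6622
After 'present': P(author M) = 0.7·0.6622 / (0.7·0.6622 + 0.5·0.3378) ≈ 0.7329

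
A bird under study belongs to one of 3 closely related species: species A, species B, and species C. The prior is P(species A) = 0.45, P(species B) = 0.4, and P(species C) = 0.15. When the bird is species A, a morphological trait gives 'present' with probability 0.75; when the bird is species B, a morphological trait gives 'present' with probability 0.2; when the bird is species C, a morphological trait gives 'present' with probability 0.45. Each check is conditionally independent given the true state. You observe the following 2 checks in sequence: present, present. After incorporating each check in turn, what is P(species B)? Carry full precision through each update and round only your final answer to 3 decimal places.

0.053

After 'present': normaliser = 0.75·0.4500 + 0.2·0.4000 + 0.45·0.1500; P(species A) ≈ 0.6959, P(species B) ≈ 0.1649, P(species C) ≈ 0.1392
After 'present': normaliser = 0.75·0.6959 + 0.2·0.1649 + 0.45·0.1392; P(species A) ≈ 0.8452, P(species B) ≈ 0.0534, P(species C) ≈ 0.1014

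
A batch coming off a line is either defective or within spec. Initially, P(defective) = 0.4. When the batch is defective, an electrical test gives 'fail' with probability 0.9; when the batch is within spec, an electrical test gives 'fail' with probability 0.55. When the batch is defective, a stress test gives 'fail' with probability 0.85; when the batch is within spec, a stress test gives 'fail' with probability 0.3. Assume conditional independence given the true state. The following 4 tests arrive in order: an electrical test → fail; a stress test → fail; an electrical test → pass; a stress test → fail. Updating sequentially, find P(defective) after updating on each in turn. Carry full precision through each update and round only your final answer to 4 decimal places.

After an electrical test='fail': P(defective) = 0.9·0.4000 / (0.9·0.4000 + 0.55·0.6000) ≈ 0.5217
After a stress test='fail': P(defective) = 0.85·0.5217 / (0.85·0.5217 + 0.3·0.4783) ≈ 0.7556
After an electrical test='pass': P(defective) = 0.1·0.7556 / (0.1·0.7556 + 0.45·0.2444) ≈ 0.4072
After a stress test='fail': P(defective) = 0.85·0.4072 / (0.85·0.4072 + 0.3·0.5928) ≈ 0.6606

0.6606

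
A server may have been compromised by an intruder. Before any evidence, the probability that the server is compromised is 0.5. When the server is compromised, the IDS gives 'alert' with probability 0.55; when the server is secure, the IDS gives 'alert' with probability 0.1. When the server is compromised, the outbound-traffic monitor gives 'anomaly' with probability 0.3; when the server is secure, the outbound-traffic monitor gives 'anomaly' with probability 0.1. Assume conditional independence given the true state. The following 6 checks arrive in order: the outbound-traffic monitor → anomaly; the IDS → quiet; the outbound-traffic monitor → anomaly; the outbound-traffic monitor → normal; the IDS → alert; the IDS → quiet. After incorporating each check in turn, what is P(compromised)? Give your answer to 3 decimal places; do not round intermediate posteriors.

Apply Bayes' rule sequentially, carrying P(compromised) forward.
After the outbound-traffic monitor='anomaly': P(compromised) = 0.3·0.5000 / (0.3·0.5000 + 0.1·0.5000) ≈ 0.7500
After the IDS='quiet': P(compromised) = 0.45·0.7500 / (0.45·0.7500 + 0.9·0.2500) ≈ 0.6000
After the outbound-traffic monitor='anomaly': P(compromised) = 0.3·0.6000 / (0.3·0.6000 + 0.1·0.4000) ≈ 0.8182
After the outbound-traffic monitor='normal': P(compromised) = 0.7·0.8182 / (0.7·0.8182 + 0.9·0.1818) ≈ 0.7778
After the IDS='alert': P(compromised) = 0.55·0.7778 / (0.55·0.7778 + 0.1·0.2222) ≈ 0.9506
After the IDS='quiet': P(compromised) = 0.45·0.9506 / (0.45·0.9506 + 0.9·0.0494) ≈ 0.9059

0.906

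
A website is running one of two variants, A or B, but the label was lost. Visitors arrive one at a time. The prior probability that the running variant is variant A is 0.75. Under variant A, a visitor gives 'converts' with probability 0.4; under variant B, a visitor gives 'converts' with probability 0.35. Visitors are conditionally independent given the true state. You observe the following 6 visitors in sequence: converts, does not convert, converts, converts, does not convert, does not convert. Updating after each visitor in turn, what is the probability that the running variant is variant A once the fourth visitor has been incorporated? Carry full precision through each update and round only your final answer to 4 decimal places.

0.8052

Apply Bayes' rule sequentially, carrying P(A) forward.
After 'converts': P(A) = 0.4·0.7500 / (0.4·0.7500 + 0.35·0.2500) ≈ 0.7742
After 'does not convert': P(A) = 0.6·0.7742 / (0.6·0.7742 + 0.65·0.2258) ≈ 0.7599
After 'converts': P(A) = 0.4·0.7599 / (0.4·0.7599 + 0.35·0.2401) ≈ 0.7834
After 'converts': P(A) = 0.4·0.7834 / (0.4·0.7834 + 0.35·0.2166) ≈ 0.8052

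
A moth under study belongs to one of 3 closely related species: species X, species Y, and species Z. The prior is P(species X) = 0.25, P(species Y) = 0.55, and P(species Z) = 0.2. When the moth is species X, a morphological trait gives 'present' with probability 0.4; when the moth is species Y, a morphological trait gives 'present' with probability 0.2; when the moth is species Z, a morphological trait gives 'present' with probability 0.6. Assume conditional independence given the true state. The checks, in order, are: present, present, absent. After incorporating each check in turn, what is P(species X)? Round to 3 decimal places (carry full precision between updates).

0.341

Each posterior becomes the prior for the next update.
After 'present': normaliser = 0.4·0.2500 + 0.2·0.5500 + 0.6·0.2000; P(species X) ≈ 0.3030, P(species Y) ≈ 0.3333, P(species Z) ≈ 0.3636
After 'present': normaliser = 0.4·0.3030 + 0.2·0.3333 + 0.6·0.3636; P(species X) ≈ 0.2985, P(species Y) ≈ 0.1642, P(species Z) ≈ 0.5373
After 'absent': normaliser = 0.6·0.2985 + 0.8·0.1642 + 0.4·0.5373; P(species X) ≈ 0.3409, P(species Y) ≈ 0.2500, P(species Z) ≈ 0.4091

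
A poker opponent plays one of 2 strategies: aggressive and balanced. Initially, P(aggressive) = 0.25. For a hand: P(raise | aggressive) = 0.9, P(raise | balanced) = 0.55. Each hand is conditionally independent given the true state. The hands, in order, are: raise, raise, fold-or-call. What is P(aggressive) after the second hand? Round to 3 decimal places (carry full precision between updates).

Apply Bayes' rule sequentially, carrying P(aggressive) forward.
After 'raise': P(aggressive) = 0.9·0.2500 / (0.9·0.2500 + 0.55·0.7500) ≈ 0.3529
After 'raise': P(aggressive) = 0.9·0.3529 / (0.9·0.3529 + 0.55·0.6471) ≈ 0.4716

0.472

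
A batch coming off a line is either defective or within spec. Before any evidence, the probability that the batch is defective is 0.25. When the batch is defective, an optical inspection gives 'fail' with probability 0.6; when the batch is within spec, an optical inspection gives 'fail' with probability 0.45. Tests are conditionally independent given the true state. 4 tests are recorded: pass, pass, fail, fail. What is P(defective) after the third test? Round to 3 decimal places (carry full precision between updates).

0.190

Each posterior becomes the prior for the next update.
After 'pass': P(defective) = 0.4·0.2500 / (0.4·0.2500 + 0.55·0.7500) ≈ 0.1951
After 'pass': P(defective) = 0.4·0.1951 / (0.4·0.1951 + 0.55·0.8049) ≈ 0.1499
After 'fail': P(defective) = 0.6·0.1499 / (0.6·0.1499 + 0.45·0.8501) ≈ 0.1903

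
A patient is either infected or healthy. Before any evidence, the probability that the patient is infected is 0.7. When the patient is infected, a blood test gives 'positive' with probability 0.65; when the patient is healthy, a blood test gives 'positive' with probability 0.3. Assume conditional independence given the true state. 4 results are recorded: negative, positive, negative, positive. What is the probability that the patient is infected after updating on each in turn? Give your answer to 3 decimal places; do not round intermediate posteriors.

0.733

After 'negative': P(infected) = 0.35·0.7000 / (0.35·0.7000 + 0.7·0.3000) ≈ 0.5385
After 'positive': P(infected) = 0.65·0.5385 / (0.65·0.5385 + 0.3·0.4615) ≈ 0.7165
After 'negative': P(infected) = 0.35·0.7165 / (0.35·0.7165 + 0.7·0.2835) ≈ 0.5583
After 'positive': P(infected) = 0.65·0.5583 / (0.65·0.5583 + 0.3·0.4417) ≈ 0.7325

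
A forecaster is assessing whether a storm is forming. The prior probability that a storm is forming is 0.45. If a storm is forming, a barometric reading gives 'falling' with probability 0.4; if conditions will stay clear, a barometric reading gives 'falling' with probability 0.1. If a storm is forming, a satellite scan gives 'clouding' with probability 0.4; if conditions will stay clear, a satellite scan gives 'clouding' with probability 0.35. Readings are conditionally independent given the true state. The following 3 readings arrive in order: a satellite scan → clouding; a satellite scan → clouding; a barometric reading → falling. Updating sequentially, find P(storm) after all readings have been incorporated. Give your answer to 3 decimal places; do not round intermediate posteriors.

Each posterior becomes the prior for the next update.
After a satellite scan='clouding': P(storm) = 0.4·0.4500 / (0.4·0.4500 + 0.35·0.5500) ≈ 0.4832
After a satellite scan='clouding': P(storm) = 0.4·0.4832 / (0.4·0.4832 + 0.35·0.5168) ≈ 0.5166
After a barometric reading='falling': P(storm) = 0.4·0.5166 / (0.4·0.5166 + 0.1·0.4834) ≈ 0.8104

0.810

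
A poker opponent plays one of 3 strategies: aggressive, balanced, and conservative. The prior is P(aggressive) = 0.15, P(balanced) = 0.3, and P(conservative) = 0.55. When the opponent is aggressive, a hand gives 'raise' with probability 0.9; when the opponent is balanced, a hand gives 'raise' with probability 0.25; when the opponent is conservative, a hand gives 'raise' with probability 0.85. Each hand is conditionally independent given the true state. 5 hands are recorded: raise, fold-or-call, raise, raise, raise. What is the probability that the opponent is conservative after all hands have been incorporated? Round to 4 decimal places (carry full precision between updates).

After 'raise': normaliser = 0.9·0.1500 + 0.25·0.3000 + 0.85·0.5500; P(aggressive) ≈ 0.1993, P(balanced) ≈ 0.1107, P(conservative) ≈ 0.6900
After 'fold-or-call': normaliser = 0.1·0.1993 + 0.75·0.1107 + 0.15·0.6900; P(aggressive) ≈ 0.0965, P(balanced) ≈ 0.4021, P(conservative) ≈ 0.5013
After 'raise': normaliser = 0.9·0.0965 + 0.25·0.4021 + 0.85·0.5013; P(aggressive) ≈ 0.1416, P(balanced) ≈ 0.1639, P(conservative) ≈ 0.6946
After 'raise': normaliser = 0.9·0.1416 + 0.25·0.1639 + 0.85·0.6946; P(aggressive) ≈ 0.1679, P(balanced) ≈ 0.0540, P(conservative) ≈ 0.7781
After 'raise': normaliser = 0.9·0.1679 + 0.25·0.0540 + 0.85·0.7781; P(aggressive) ≈ 0.1830, P(balanced) ≈ 0.0163, P(conservative) ≈ 0.8007

0.8007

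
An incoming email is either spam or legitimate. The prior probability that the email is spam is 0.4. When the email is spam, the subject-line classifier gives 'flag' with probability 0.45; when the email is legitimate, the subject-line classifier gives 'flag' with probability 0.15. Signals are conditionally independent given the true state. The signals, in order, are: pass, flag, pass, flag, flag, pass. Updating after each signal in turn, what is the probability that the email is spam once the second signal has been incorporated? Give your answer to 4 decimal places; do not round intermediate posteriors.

After 'pass': P(spam) = 0.55·0.4000 / (0.55·0.4000 + 0.85·0.6000) ≈ 0.3014
After 'flag': P(spam) = 0.45·0.3014 / (0.45·0.3014 + 0.15·0.6986) ≈ 0.5641

0.5641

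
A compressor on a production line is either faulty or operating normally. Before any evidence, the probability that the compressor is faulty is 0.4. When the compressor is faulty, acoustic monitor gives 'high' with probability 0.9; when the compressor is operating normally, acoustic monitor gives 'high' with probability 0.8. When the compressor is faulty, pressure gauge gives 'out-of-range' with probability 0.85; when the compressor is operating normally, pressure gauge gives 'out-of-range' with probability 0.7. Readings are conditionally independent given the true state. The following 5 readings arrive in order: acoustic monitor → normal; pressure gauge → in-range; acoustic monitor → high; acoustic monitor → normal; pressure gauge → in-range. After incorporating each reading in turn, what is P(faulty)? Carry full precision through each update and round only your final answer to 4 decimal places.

After acoustic monitor='normal': P(faulty) = 0.1·0.4000 / (0.1·0.4000 + 0.2·0.6000) ≈ 0.2500
After pressure gauge='in-range': P(faulty) = 0.15·0.2500 / (0.15·0.2500 + 0.3·0.7500) ≈ 0.1429
After acoustic monitor='high': P(faulty) = 0.9·0.1429 / (0.9·0.1429 + 0.8·0.8571) ≈ 0.1579
After acoustic monitor='normal': P(faulty) = 0.1·0.1579 / (0.1·0.1579 + 0.2·0.8421) ≈ 0.0857
After pressure gauge='in-range': P(faulty) = 0.15·0.0857 / (0.15·0.0857 + 0.3·0.9143) ≈ 0.0448

0.0448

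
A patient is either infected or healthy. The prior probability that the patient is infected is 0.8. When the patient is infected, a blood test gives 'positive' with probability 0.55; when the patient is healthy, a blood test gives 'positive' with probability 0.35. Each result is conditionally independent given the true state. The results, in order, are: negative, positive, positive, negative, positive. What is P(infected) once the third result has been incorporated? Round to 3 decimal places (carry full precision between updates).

0.872

Each posterior becomes the prior for the next update.
After 'negative': P(infected) = 0.45·0.8000 / (0.45·0.8000 + 0.65·0.2000) ≈ 0.7347
After 'positive': P(infected) = 0.55·0.7347 / (0.55·0.7347 + 0.35·0.2653) ≈ 0.8131
After 'positive': P(infected) = 0.55·0.8131 / (0.55·0.8131 + 0.35·0.1869) ≈ 0.8724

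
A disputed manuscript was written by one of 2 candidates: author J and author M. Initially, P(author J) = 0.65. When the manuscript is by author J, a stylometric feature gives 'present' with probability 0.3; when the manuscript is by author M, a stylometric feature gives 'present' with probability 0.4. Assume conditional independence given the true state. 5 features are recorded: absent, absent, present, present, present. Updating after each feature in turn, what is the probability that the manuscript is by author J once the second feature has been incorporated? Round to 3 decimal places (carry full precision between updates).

0.717

Apply Bayes' rule sequentially, carrying P(author J) forward.
After 'absent': P(author J) = 0.7·0.6500 / (0.7·0.6500 + 0.6·0.3500) ≈ 0.6842
After 'absent': P(author J) = 0.7·0.6842 / (0.7·0.6842 + 0.6·0.3158) ≈ 0.7165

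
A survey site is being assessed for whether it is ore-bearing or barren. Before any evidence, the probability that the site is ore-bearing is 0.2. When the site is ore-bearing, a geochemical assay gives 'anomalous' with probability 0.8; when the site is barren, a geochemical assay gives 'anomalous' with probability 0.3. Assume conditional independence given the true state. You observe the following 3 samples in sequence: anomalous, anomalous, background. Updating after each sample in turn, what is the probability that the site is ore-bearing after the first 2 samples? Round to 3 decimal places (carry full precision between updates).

0.640

After 'anomalous': P(ore) = 0.8·0.2000 / (0.8·0.2000 + 0.3·0.8000) ≈ 0.4000
After 'anomalous': P(ore) = 0.8·0.4000 / (0.8·0.4000 + 0.3·0.6000) ≈ 0.6400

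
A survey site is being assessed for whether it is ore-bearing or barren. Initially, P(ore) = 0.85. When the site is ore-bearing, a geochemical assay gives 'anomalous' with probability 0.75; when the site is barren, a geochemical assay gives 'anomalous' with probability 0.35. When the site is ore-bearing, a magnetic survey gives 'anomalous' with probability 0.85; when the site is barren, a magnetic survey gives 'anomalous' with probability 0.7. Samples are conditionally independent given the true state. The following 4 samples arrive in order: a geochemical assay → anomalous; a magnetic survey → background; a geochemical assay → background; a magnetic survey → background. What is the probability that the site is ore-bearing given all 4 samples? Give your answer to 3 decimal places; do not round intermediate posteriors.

After a geochemical assay='anomalous': P(ore) = 0.75·0.8500 / (0.75·0.8500 + 0.35·0.1500) ≈ 0.9239
After a magnetic survey='background': P(ore) = 0.15·0.9239 / (0.15·0.9239 + 0.3·0.0761) ≈ 0.8586
After a geochemical assay='background': P(ore) = 0.25·0.8586 / (0.25·0.8586 + 0.65·0.1414) ≈ 0.7002
After a magnetic survey='background': P(ore) = 0.15·0.7002 / (0.15·0.7002 + 0.3·0.2998) ≈ 0.5387

0.539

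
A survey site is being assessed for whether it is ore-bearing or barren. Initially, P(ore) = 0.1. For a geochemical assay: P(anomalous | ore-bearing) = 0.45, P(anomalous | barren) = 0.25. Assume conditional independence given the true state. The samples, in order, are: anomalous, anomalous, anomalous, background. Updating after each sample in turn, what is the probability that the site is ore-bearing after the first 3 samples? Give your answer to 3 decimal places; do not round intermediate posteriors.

0.393

Apply Bayes' rule sequentially, carrying P(ore) forward.
After 'anomalous': P(ore) = 0.45·0.1000 / (0.45·0.1000 + 0.25·0.9000) ≈ 0.1667
After 'anomalous': P(ore) = 0.45·0.1667 / (0.45·0.1667 + 0.25·0.8333) ≈ 0.2647
After 'anomalous': P(ore) = 0.45·0.2647 / (0.45·0.2647 + 0.25·0.7353) ≈ 0.3932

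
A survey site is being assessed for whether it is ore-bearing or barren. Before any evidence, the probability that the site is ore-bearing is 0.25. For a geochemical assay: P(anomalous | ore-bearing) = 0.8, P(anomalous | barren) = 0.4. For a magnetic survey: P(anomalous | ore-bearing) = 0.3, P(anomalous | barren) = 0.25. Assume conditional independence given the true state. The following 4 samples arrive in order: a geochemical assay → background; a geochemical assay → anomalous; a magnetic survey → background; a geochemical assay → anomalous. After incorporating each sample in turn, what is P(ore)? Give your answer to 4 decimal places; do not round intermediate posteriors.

After a geochemical assay='background': P(ore) = 0.2·0.2500 / (0.2·0.2500 + 0.6·0.7500) ≈ 0.1000
After a geochemical assay='anomalous': P(ore) = 0.8·0.1000 / (0.8·0.1000 + 0.4·0.9000) ≈ 0.1818
After a magnetic survey='background': P(ore) = 0.7·0.1818 / (0.7·0.1818 + 0.75·0.8182) ≈ 0.1718
After a geochemical assay='anomalous': P(ore) = 0.8·0.1718 / (0.8·0.1718 + 0.4·0.8282) ≈ 0.2932

0.2932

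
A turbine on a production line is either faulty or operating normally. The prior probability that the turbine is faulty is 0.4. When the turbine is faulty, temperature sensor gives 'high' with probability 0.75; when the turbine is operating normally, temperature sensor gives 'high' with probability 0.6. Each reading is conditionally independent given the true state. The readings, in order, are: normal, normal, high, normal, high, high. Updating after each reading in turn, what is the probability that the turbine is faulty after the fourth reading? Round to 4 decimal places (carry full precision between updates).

0.1691

Apply Bayes' rule sequentially, carrying P(faulty) forward.
After 'normal': P(faulty) = 0.25·0.4000 / (0.25·0.4000 + 0.4·0.6000) ≈ 0.2941
After 'normal': P(faulty) = 0.25·0.2941 / (0.25·0.2941 + 0.4·0.7059) ≈ 0.2066
After 'high': P(faulty) = 0.75·0.2066 / (0.75·0.2066 + 0.6·0.7934) ≈ 0.2456
After 'normal': P(faulty) = 0.25·0.2456 / (0.25·0.2456 + 0.4·0.7544) ≈ 0.1691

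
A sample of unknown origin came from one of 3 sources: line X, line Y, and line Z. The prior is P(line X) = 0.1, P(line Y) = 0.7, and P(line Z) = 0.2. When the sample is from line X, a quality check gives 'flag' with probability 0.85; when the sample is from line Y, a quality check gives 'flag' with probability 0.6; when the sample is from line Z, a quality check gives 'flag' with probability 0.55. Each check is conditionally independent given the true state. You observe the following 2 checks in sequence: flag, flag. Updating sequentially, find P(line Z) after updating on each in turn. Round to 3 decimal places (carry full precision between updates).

0.157

Each posterior becomes the prior for the next update.
After 'flag': normaliser = 0.85·0.1000 + 0.6·0.7000 + 0.55·0.2000; P(line X) ≈ 0.1382, P(line Y) ≈ 0.6829, P(line Z) ≈ 0.1789
After 'flag': normaliser = 0.85·0.1382 + 0.6·0.6829 + 0.55·0.1789; P(line X) ≈ 0.1878, P(line Y) ≈ 0.6550, P(line Z) ≈ 0.1572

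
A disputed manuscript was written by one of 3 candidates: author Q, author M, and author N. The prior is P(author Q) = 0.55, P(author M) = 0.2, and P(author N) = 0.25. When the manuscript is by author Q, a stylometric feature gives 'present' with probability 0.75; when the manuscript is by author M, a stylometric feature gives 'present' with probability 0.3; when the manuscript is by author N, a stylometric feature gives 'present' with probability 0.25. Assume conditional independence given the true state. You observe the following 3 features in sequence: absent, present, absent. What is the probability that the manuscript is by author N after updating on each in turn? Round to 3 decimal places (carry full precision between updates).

After 'absent': normaliser = 0.25·0.5500 + 0.7·0.2000 + 0.75·0.2500; P(author Q) ≈ 0.2957, P(author M) ≈ 0.3011, P(author N) ≈ 0.4032
After 'present': normaliser = 0.75·0.2957 + 0.3·0.3011 + 0.25·0.4032; P(author Q) ≈ 0.5371, P(author M) ≈ 0.2188, P(author N) ≈ 0.2441
After 'absent': normaliser = 0.25·0.5371 + 0.7·0.2188 + 0.75·0.2441; P(author Q) ≈ 0.2854, P(author M) ≈ 0.3254, P(author N) ≈ 0.3892

0.389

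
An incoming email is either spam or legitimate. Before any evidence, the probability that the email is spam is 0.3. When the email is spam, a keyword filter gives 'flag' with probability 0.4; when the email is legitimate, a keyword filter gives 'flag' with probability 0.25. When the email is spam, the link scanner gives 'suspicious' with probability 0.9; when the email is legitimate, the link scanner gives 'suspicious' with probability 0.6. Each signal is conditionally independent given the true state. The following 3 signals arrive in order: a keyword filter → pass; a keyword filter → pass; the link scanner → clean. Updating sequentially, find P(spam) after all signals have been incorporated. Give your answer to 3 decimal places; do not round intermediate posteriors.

0.064

After a keyword filter='pass': P(spam) = 0.6·0.3000 / (0.6·0.3000 + 0.75·0.7000) ≈ 0.2553
After a keyword filter='pass': P(spam) = 0.6·0.2553 / (0.6·0.2553 + 0.75·0.7447) ≈ 0.2152
After the link scanner='clean': P(spam) = 0.1·0.2152 / (0.1·0.2152 + 0.4·0.7848) ≈ 0.0642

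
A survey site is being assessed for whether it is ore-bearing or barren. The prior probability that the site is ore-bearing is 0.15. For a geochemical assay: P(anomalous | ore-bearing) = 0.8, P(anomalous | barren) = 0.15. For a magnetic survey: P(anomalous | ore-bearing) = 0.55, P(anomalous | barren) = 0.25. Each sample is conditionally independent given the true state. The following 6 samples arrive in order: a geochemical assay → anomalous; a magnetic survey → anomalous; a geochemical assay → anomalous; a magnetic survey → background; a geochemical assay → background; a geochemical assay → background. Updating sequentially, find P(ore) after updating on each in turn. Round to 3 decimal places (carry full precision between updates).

Apply Bayes' rule sequentially, carrying P(ore) forward.
After a geochemical assay='anomalous': P(ore) = 0.8·0.1500 / (0.8·0.1500 + 0.15·0.8500) ≈ 0.4848
After a magnetic survey='anomalous': P(ore) = 0.55·0.4848 / (0.55·0.4848 + 0.25·0.5152) ≈ 0.6743
After a geochemical assay='anomalous': P(ore) = 0.8·0.6743 / (0.8·0.6743 + 0.15·0.3257) ≈ 0.9170
After a magnetic survey='background': P(ore) = 0.45·0.9170 / (0.45·0.9170 + 0.75·0.0830) ≈ 0.8689
After a geochemical assay='background': P(ore) = 0.2·0.8689 / (0.2·0.8689 + 0.85·0.1311) ≈ 0.6092
After a geochemical assay='background': P(ore) = 0.2·0.6092 / (0.2·0.6092 + 0.85·0.3908) ≈ 0.2684

0.268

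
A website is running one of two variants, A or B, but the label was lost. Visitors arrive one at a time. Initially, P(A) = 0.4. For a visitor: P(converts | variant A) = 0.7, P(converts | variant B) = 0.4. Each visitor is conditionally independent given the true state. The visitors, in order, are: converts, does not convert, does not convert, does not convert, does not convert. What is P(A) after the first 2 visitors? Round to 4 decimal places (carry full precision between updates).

After 'converts': P(A) = 0.7·0.4000 / (0.7·0.4000 + 0.4·0.6000) ≈ 0.5385
After 'does not convert': P(A) = 0.3·0.5385 / (0.3·0.5385 + 0.6·0.4615) ≈ 0.3684

0.3684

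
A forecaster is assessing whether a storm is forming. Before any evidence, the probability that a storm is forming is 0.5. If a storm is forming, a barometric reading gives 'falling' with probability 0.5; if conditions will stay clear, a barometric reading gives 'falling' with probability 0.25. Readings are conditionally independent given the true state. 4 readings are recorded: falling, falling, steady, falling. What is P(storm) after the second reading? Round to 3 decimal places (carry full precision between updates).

0.800

After 'falling': P(storm) = 0.5·0.5000 / (0.5·0.5000 + 0.25·0.5000) ≈ 0.6667
After 'falling': P(storm) = 0.5·0.6667 / (0.5·0.6667 + 0.25·0.3333) ≈ 0.8000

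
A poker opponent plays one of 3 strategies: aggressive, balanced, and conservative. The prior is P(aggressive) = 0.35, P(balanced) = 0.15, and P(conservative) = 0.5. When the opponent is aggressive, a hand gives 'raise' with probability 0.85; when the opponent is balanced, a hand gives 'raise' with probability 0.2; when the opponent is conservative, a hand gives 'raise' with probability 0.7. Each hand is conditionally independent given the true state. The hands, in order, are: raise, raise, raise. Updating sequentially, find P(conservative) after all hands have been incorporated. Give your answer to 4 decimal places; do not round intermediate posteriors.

0.4424

After 'raise': normaliser = 0.85·0.3500 + 0.2·0.1500 + 0.7·0.5000; P(aggressive) ≈ 0.4391, P(balanced) ≈ 0.0443, P(conservative) ≈ 0.5166
After 'raise': normaliser = 0.85·0.4391 + 0.2·0.0443 + 0.7·0.5166; P(aggressive) ≈ 0.5019, P(balanced) ≈ 0.0119, P(conservative) ≈ 0.4862
After 'raise': normaliser = 0.85·0.5019 + 0.2·0.0119 + 0.7·0.4862; P(aggressive) ≈ 0.5545, P(balanced) ≈ 0.0031, P(conservative) ≈ 0.4424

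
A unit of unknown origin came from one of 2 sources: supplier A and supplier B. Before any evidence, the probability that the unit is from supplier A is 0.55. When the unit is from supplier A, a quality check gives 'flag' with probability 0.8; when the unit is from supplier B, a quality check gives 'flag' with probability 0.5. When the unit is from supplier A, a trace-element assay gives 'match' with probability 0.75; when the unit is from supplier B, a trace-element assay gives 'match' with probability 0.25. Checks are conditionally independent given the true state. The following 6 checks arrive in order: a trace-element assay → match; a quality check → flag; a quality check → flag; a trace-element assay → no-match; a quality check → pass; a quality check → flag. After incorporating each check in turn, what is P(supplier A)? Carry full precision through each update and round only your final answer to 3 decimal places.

0.667

Apply Bayes' rule sequentially, carrying P(supplier A) forward.
After a trace-element assay='match': P(supplier A) = 0.75·0.5500 / (0.75·0.5500 + 0.25·0.4500) ≈ 0.7857
After a quality check='flag': P(supplier A) = 0.8·0.7857 / (0.8·0.7857 + 0.5·0.2143) ≈ 0.8544
After a quality check='flag': P(supplier A) = 0.8·0.8544 / (0.8·0.8544 + 0.5·0.1456) ≈ 0.9037
After a trace-element assay='no-match': P(supplier A) = 0.25·0.9037 / (0.25·0.9037 + 0.75·0.0963) ≈ 0.7578
After a quality check='pass': P(supplier A) = 0.2·0.7578 / (0.2·0.7578 + 0.5·0.2422) ≈ 0.5559
After a quality check='flag': P(supplier A) = 0.8·0.5559 / (0.8·0.5559 + 0.5·0.4441) ≈ 0.6669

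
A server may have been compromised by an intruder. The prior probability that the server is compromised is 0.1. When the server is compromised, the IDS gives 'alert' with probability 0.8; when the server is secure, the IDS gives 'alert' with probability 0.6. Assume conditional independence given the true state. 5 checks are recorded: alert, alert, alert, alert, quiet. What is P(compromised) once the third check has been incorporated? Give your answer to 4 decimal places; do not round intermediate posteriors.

0.2085

After 'alert': P(compromised) = 0.8·0.1000 / (0.8·0.1000 + 0.6·0.9000) ≈ 0.1290
After 'alert': P(compromised) = 0.8·0.1290 / (0.8·0.1290 + 0.6·0.8710) ≈ 0.1649
After 'alert': P(compromised) = 0.8·0.1649 / (0.8·0.1649 + 0.6·0.8351) ≈ 0.2085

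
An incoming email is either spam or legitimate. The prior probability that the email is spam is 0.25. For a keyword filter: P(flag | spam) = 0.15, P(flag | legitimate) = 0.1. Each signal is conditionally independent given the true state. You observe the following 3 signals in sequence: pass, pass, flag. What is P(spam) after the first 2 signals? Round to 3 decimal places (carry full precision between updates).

After 'pass': P(spam) = 0.85·0.2500 / (0.85·0.2500 + 0.9·0.7500) ≈ 0.2394
After 'pass': P(spam) = 0.85·0.2394 / (0.85·0.2394 + 0.9·0.7606) ≈ 0.2292

0.229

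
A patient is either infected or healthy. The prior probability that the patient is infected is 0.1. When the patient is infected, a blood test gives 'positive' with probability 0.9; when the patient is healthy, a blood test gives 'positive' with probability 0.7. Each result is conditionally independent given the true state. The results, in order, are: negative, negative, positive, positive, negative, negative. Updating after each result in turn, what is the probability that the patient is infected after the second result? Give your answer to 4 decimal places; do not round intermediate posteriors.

0.0122

After 'negative': P(infected) = 0.1·0.1000 / (0.1·0.1000 + 0.3·0.9000) ≈ 0.0357
After 'negative': P(infected) = 0.1·0.0357 / (0.1·0.0357 + 0.3·0.9643) ≈ 0.0122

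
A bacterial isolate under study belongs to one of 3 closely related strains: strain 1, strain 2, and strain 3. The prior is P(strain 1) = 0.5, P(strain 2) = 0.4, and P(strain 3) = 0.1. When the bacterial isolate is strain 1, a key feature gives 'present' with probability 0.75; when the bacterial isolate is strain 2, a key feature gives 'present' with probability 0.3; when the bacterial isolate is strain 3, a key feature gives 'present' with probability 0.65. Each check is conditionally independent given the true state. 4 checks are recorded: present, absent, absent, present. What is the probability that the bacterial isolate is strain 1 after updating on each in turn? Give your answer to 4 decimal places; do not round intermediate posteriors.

0.4352

After 'present': normaliser = 0.75·0.5000 + 0.3·0.4000 + 0.65·0.1000; P(strain 1) ≈ 0.6696, P(strain 2) ≈ 0.2143, P(strain 3) ≈ 0.1161
After 'absent': normaliser = 0.25·0.6696 + 0.7·0.2143 + 0.35·0.1161; P(strain 1) ≈ 0.4676, P(strain 2) ≈ 0.4190, P(strain 3) ≈ 0.1135
After 'absent': normaliser = 0.25·0.4676 + 0.7·0.4190 + 0.35·0.1135; P(strain 1) ≈ 0.2598, P(strain 2) ≈ 0.6519, P(strain 3) ≈ 0.0883
After 'present': normaliser = 0.75·0.2598 + 0.3·0.6519 + 0.65·0.0883; P(strain 1) ≈ 0.4352, P(strain 2) ≈ 0.4367, P(strain 3) ≈ 0.1281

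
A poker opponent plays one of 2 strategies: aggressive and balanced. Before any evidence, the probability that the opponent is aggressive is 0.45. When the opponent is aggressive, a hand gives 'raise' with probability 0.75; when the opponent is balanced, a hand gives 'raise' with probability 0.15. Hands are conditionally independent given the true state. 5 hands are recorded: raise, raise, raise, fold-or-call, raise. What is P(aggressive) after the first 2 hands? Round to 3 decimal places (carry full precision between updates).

Apply Bayes' rule sequentially, carrying P(aggressive) forward.
After 'raise': P(aggressive) = 0.75·0.4500 / (0.75·0.4500 + 0.15·0.5500) ≈ 0.8036
After 'raise': P(aggressive) = 0.75·0.8036 / (0.75·0.8036 + 0.15·0.1964) ≈ 0.9534

0.953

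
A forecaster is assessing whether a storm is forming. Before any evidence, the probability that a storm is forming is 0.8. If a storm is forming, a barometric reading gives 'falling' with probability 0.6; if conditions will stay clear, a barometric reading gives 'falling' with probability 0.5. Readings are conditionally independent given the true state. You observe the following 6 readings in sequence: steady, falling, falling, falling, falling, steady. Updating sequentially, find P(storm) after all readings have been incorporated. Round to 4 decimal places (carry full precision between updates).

0.8415

After 'steady': P(storm) = 0.4·0.8000 / (0.4·0.8000 + 0.5·0.2000) ≈ 0.7619
After 'falling': P(storm) = 0.6·0.7619 / (0.6·0.7619 + 0.5·0.2381) ≈ 0.7934
After 'falling': P(storm) = 0.6·0.7934 / (0.6·0.7934 + 0.5·0.2066) ≈ 0.8217
After 'falling': P(storm) = 0.6·0.8217 / (0.6·0.8217 + 0.5·0.1783) ≈ 0.8469
After 'falling': P(storm) = 0.6·0.8469 / (0.6·0.8469 + 0.5·0.1531) ≈ 0.8690
After 'steady': P(storm) = 0.4·0.8690 / (0.4·0.8690 + 0.5·0.1310) ≈ 0.8415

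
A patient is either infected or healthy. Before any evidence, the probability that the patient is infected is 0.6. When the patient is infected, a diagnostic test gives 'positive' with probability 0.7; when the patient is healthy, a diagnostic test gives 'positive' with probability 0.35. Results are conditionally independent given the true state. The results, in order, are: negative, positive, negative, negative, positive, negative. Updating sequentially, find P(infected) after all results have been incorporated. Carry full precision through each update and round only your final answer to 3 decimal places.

0.214

After 'negative': P(infected) = 0.3·0.6000 / (0.3·0.6000 + 0.65·0.4000) ≈ 0.4091
After 'positive': P(infected) = 0.7·0.4091 / (0.7·0.4091 + 0.35·0.5909) ≈ 0.5806
After 'negative': P(infected) = 0.3·0.5806 / (0.3·0.5806 + 0.65·0.4194) ≈ 0.3899
After 'negative': P(infected) = 0.3·0.3899 / (0.3·0.3899 + 0.65·0.6101) ≈ 0.2278
After 'positive': P(infected) = 0.7·0.2278 / (0.7·0.2278 + 0.35·0.7722) ≈ 0.3710
After 'negative': P(infected) = 0.3·0.3710 / (0.3·0.3710 + 0.65·0.6290) ≈ 0.2140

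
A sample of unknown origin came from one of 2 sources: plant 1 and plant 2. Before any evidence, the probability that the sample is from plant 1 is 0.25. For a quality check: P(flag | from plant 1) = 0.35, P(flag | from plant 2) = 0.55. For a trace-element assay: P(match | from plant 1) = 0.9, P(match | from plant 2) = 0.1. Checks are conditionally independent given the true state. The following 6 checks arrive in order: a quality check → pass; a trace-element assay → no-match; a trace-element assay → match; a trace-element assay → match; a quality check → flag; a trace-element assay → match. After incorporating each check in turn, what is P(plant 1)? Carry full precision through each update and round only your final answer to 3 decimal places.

0.961

Each posterior becomes the prior for the next update.
After a quality check='pass': P(plant 1) = 0.65·0.2500 / (0.65·0.2500 + 0.45·0.7500) ≈ 0.3250
After a trace-element assay='no-match': P(plant 1) = 0.1·0.3250 / (0.1·0.3250 + 0.9·0.6750) ≈ 0.0508
After a trace-element assay='match': P(plant 1) = 0.9·0.0508 / (0.9·0.0508 + 0.1·0.9492) ≈ 0.3250
After a trace-element assay='match': P(plant 1) = 0.9·0.3250 / (0.9·0.3250 + 0.1·0.6750) ≈ 0.8125
After a quality check='flag': P(plant 1) = 0.35·0.8125 / (0.35·0.8125 + 0.55·0.1875) ≈ 0.7339
After a trace-element assay='match': P(plant 1) = 0.9·0.7339 / (0.9·0.7339 + 0.1·0.2661) ≈ 0.9613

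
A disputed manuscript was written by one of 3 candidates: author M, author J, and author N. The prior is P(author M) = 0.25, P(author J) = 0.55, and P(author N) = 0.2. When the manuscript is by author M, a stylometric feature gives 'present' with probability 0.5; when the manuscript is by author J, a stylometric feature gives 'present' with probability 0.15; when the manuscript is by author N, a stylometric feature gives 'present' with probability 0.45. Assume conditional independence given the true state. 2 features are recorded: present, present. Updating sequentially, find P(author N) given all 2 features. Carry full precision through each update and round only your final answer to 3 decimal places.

0.351

After 'present': normaliser = 0.5·0.2500 + 0.15·0.5500 + 0.45·0.2000; P(author M) ≈ 0.4202, P(author J) ≈ 0.2773, P(author N) ≈ 0.3025
After 'present': normaliser = 0.5·0.4202 + 0.15·0.2773 + 0.45·0.3025; P(author M) ≈ 0.5417, P(author J) ≈ 0.1073, P(author N) ≈ 0.3510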